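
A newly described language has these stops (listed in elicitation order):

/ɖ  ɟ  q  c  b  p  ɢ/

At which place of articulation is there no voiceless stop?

Voiceless: /p/ (bilabial), /c/ (palatal), /q/ (uvular).
Voiced: /b/ (bilabial), /ɖ/ (retroflex), /ɟ/ (palatal), /ɢ/ (uvular).
Every place of articulation has a voiceless member except retroflex, where /ʈ/ would be expected.

retroflex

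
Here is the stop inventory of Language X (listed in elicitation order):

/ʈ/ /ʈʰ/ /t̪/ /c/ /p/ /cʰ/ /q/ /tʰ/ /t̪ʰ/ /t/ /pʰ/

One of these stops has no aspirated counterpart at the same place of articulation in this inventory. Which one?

Bilabial: /p/ ~ /pʰ/
Dental: /t̪/ ~ /t̪ʰ/
Alveolar: /t/ ~ /tʰ/
Retroflex: /ʈ/ ~ /ʈʰ/
Palatal: /c/ ~ /cʰ/
Uvular: only /q/ (plain); no aspirated partner.
So /q/ is the unpaired segment.

/q/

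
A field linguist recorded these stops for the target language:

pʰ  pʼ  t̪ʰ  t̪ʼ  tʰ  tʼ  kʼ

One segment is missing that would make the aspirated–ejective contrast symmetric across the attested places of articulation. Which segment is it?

/kʰ/

bilabial: aspirated /pʰ/, ejective /pʼ/.
dental: aspirated /t̪ʰ/, ejective /t̪ʼ/.
alveolar: aspirated /tʰ/, ejective /tʼ/.
velar: aspirated —, ejective /kʼ/.
The velar row has no aspirated member, so the gap is the aspirated velar stop /kʰ/.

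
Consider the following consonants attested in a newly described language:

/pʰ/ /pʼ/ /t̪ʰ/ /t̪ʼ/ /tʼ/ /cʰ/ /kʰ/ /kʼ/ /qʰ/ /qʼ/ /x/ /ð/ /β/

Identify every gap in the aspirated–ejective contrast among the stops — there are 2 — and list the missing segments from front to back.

Aspirated: /pʰ/ (bilabial), /t̪ʰ/ (dental), /cʰ/ (palatal), /kʰ/ (velar), /qʰ/ (uvular).
Ejective: /pʼ/ (bilabial), /t̪ʼ/ (dental), /tʼ/ (alveolar), /kʼ/ (velar), /qʼ/ (uvular).
Gaps, from front to back: alveolar lacks aspirated (/tʰ/); palatal lacks ejective (/cʼ/).

/tʰ/, /cʼ/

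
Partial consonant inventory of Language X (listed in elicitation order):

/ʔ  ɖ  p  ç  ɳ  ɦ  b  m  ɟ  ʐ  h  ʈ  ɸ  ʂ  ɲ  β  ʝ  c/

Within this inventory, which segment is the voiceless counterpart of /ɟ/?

/c/

/ɟ/ is a voiced palatal stop.
The voiceless counterpart is a voiceless palatal stop — in this inventory, /c/.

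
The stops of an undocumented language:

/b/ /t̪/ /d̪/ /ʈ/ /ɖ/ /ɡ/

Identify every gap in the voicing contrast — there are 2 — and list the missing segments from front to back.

/p/, /k/

bilabial: voiceless —, voiced /b/.
dental: voiceless /t̪/, voiced /d̪/.
retroflex: voiceless /ʈ/, voiced /ɖ/.
velar: voiceless —, voiced /ɡ/.
Gaps, from front to back: bilabial lacks voiceless (/p/); velar lacks voiceless (/k/).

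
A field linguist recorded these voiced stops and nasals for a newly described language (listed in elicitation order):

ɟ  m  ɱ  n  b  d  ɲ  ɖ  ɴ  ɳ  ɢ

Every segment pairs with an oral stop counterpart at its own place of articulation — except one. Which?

Bilabial: /b/ ~ /m/
Alveolar: /d/ ~ /n/
Retroflex: /ɖ/ ~ /ɳ/
Palatal: /ɟ/ ~ /ɲ/
Uvular: /ɢ/ ~ /ɴ/
Labiodental: only /ɱ/ (nasal); no oral stop partner.
So /ɱ/ is the unpaired segment.

/ɱ/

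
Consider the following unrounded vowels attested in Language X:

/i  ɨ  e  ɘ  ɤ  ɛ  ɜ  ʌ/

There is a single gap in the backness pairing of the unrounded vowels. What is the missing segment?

high: front /i/, central /ɨ/, back —.
high-mid: front /e/, central /ɘ/, back /ɤ/.
low-mid: front /ɛ/, central /ɜ/, back /ʌ/.
The high row has no back member, so the gap is the high back unrounded vowel /ɯ/.

/ɯ/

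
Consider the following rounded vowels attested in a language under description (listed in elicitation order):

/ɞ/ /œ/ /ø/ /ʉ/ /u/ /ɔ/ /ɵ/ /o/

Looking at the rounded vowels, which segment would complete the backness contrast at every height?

Front: /ø/ (high-mid), /œ/ (low-mid).
Central: /ʉ/ (high), /ɵ/ (high-mid), /ɞ/ (low-mid).
Back: /u/ (high), /o/ (high-mid), /ɔ/ (low-mid).
The high row has no front member, so the gap is the high front rounded vowel /y/.

/y/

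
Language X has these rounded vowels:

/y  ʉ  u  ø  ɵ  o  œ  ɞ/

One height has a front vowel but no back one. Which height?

Front: /y/ (high), /ø/ (high-mid), /œ/ (low-mid).
Central: /ʉ/ (high), /ɵ/ (high-mid), /ɞ/ (low-mid).
Back: /u/ (high), /o/ (high-mid).
Every height has a back member except low-mid, where /ɔ/ would be expected.

low-mid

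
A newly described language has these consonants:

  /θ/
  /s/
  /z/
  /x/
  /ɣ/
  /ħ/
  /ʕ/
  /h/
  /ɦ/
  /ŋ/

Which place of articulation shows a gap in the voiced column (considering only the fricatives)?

Voiceless: /θ/ (dental), /s/ (alveolar), /x/ (velar), /ħ/ (pharyngeal), /h/ (glottal).
Voiced: /z/ (alveolar), /ɣ/ (velar), /ʕ/ (pharyngeal), /ɦ/ (glottal).
Every place of articulation has a voiced member except dental, where /ð/ would be expected.

dental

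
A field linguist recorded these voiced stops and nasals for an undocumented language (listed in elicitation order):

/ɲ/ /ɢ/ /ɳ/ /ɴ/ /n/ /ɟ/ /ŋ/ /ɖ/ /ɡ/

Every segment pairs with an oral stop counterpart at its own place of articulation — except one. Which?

Retroflex: /ɖ/ ~ /ɳ/
Palatal: /ɟ/ ~ /ɲ/
Velar: /ɡ/ ~ /ŋ/
Uvular: /ɢ/ ~ /ɴ/
Alveolar: only /n/ (nasal); no oral stop partner.
So /n/ is the unpaired segment.

/n/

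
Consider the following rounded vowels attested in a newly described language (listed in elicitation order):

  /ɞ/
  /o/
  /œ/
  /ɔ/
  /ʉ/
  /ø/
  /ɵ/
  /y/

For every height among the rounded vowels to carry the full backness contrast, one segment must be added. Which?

/u/

height            front     central   back    
high              y         ʉ         —       
high-mid          ø         ɵ         o       
low-mid           œ         ɞ         ɔ       
The high row has no back member, so the gap is the high back rounded vowel /u/.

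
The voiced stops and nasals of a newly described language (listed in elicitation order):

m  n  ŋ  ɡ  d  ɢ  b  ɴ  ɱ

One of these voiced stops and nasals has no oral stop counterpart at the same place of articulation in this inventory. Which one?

Bilabial: /b/ ~ /m/
Alveolar: /d/ ~ /n/
Velar: /ɡ/ ~ /ŋ/
Uvular: /ɢ/ ~ /ɴ/
Labiodental: only /ɱ/ (nasal); no oral stop partner.
So /ɱ/ is the unpaired segment.

/ɱ/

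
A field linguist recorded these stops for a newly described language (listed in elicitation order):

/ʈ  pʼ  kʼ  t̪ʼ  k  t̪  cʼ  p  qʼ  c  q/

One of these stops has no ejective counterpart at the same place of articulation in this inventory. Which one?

/ʈ/

Bilabial: /p/ ~ /pʼ/
Dental: /t̪/ ~ /t̪ʼ/
Palatal: /c/ ~ /cʼ/
Velar: /k/ ~ /kʼ/
Uvular: /q/ ~ /qʼ/
Retroflex: only /ʈ/ (plain); no ejective partner.
So /ʈ/ is the unpaired segment.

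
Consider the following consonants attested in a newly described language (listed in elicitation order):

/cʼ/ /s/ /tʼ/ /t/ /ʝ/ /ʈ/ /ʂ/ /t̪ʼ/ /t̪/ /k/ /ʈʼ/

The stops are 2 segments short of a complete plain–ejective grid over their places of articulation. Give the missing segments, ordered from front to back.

/c/, /kʼ/

dental: plain /t̪/, ejective /t̪ʼ/.
alveolar: plain /t/, ejective /tʼ/.
retroflex: plain /ʈ/, ejective /ʈʼ/.
palatal: plain —, ejective /cʼ/.
velar: plain /k/, ejective —.
Gaps, from front to back: palatal lacks plain (/c/); velar lacks ejective (/kʼ/).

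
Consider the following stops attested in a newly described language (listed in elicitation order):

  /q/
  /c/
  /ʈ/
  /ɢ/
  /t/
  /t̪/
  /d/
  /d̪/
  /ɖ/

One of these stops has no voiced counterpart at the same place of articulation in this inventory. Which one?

Dental: /t̪/ ~ /d̪/
Alveolar: /t/ ~ /d/
Retroflex: /ʈ/ ~ /ɖ/
Uvular: /q/ ~ /ɢ/
Palatal: only /c/ (voiceless); no voiced partner.
So /c/ is the unpaired segment.

/c/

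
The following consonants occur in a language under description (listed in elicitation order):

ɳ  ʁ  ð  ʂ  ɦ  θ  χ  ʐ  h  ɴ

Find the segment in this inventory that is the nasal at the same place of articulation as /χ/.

/χ/ is a voiceless uvular fricative.
The nasal at the same place is an uvular nasal — in this inventory, /ɴ/.

/ɴ/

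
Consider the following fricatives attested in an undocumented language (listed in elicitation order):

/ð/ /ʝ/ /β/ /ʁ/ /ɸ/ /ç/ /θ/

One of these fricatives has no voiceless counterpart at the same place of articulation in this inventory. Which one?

/ʁ/

Bilabial: /ɸ/ ~ /β/
Dental: /θ/ ~ /ð/
Palatal: /ç/ ~ /ʝ/
Uvular: only /ʁ/ (voiced); no voiceless partner.
So /ʁ/ is the unpaired segment.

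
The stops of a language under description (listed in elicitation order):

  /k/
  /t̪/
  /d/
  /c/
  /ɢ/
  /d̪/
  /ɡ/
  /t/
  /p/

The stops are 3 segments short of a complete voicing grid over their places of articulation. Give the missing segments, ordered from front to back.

Voiceless: /p/ (bilabial), /t̪/ (dental), /t/ (alveolar), /c/ (palatal), /k/ (velar).
Voiced: /d̪/ (dental), /d/ (alveolar), /ɡ/ (velar), /ɢ/ (uvular).
Gaps, from front to back: bilabial lacks voiced (/b/); palatal lacks voiced (/ɟ/); uvular lacks voiceless (/q/).

/b/, /ɟ/, /q/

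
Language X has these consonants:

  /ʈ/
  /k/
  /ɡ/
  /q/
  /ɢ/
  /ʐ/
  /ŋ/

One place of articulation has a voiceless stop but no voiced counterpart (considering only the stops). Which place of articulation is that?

place of articulation  voiceless  voiced  
retroflex         ʈ         —       
velar             k         ɡ       
uvular            q         ɢ       
Every place of articulation has a voiced member except retroflex, where /ɖ/ would be expected.

retroflex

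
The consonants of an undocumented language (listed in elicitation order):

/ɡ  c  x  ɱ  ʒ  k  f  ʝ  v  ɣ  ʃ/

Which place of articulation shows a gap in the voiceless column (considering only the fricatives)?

palatal

Voiceless: /f/ (labiodental), /ʃ/ (postalveolar), /x/ (velar).
Voiced: /v/ (labiodental), /ʒ/ (postalveolar), /ʝ/ (palatal), /ɣ/ (velar).
Every place of articulation has a voiceless member except palatal, where /ç/ would be expected.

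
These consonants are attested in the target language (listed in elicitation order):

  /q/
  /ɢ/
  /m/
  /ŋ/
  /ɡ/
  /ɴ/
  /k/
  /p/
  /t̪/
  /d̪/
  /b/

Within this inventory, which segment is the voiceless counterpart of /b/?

/p/

/b/ is a voiced bilabial stop.
The voiceless counterpart is a voiceless bilabial stop — in this inventory, /p/.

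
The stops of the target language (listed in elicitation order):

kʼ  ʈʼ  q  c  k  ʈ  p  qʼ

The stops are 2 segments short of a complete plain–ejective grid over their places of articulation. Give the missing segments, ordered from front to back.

/pʼ/, /cʼ/

place of articulation  plain     ejective
bilabial          p         —       
retroflex         ʈ         ʈʼ      
palatal           c         —       
velar             k         kʼ      
uvular            q         qʼ      
Gaps, from front to back: bilabial lacks ejective (/pʼ/); palatal lacks ejective (/cʼ/).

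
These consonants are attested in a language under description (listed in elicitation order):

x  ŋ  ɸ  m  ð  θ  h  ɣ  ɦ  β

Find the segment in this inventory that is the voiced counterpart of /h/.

/h/ is a voiceless glottal fricative.
The voiced counterpart is a voiced glottal fricative — in this inventory, /ɦ/.

/ɦ/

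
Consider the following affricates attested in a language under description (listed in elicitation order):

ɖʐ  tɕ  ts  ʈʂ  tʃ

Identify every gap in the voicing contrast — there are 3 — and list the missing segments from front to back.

/dz/, /dʒ/, /dʑ/

alveolar: voiceless /ts/, voiced —.
postalveolar: voiceless /tʃ/, voiced —.
retroflex: voiceless /ʈʂ/, voiced /ɖʐ/.
alveolo-palatal: voiceless /tɕ/, voiced —.
Gaps, from front to back: alveolar lacks voiced (/dz/); postalveolar lacks voiced (/dʒ/); alveolo-palatal lacks voiced (/dʑ/).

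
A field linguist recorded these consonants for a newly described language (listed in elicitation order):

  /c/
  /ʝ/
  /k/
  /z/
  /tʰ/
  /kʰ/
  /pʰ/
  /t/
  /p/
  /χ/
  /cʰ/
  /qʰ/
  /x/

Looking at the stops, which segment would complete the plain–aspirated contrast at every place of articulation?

/q/

Plain: /p/ (bilabial), /t/ (alveolar), /c/ (palatal), /k/ (velar).
Aspirated: /pʰ/ (bilabial), /tʰ/ (alveolar), /cʰ/ (palatal), /kʰ/ (velar), /qʰ/ (uvular).
The uvular row has no plain member, so the gap is the plain uvular stop /q/.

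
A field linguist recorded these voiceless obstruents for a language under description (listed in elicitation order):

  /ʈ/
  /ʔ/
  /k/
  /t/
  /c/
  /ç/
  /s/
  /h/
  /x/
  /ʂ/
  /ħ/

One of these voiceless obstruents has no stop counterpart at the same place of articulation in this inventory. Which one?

/ħ/

Alveolar: /t/ ~ /s/
Retroflex: /ʈ/ ~ /ʂ/
Palatal: /c/ ~ /ç/
Velar: /k/ ~ /x/
Glottal: /ʔ/ ~ /h/
Pharyngeal: only /ħ/ (fricative); no stop partner.
So /ħ/ is the unpaired segment.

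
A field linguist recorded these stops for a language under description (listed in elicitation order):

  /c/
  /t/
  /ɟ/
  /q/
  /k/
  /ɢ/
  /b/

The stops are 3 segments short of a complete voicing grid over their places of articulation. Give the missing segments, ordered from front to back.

/p/, /d/, /ɡ/

Voiceless: /t/ (alveolar), /c/ (palatal), /k/ (velar), /q/ (uvular).
Voiced: /b/ (bilabial), /ɟ/ (palatal), /ɢ/ (uvular).
Gaps, from front to back: bilabial lacks voiceless (/p/); alveolar lacks voiced (/d/); velar lacks voiced (/ɡ/).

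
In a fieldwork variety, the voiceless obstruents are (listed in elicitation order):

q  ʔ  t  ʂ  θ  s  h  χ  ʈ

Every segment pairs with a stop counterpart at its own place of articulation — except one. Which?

Alveolar: /t/ ~ /s/
Retroflex: /ʈ/ ~ /ʂ/
Uvular: /q/ ~ /χ/
Glottal: /ʔ/ ~ /h/
Dental: only /θ/ (fricative); no stop partner.
So /θ/ is the unpaired segment.

/θ/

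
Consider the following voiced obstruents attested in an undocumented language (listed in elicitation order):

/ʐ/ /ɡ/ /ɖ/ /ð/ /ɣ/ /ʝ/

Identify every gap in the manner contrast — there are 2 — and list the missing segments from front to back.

dental: stop —, fricative /ð/.
retroflex: stop /ɖ/, fricative /ʐ/.
palatal: stop —, fricative /ʝ/.
velar: stop /ɡ/, fricative /ɣ/.
Gaps, from front to back: dental lacks stop (/d̪/); palatal lacks stop (/ɟ/).

/d̪/, /ɟ/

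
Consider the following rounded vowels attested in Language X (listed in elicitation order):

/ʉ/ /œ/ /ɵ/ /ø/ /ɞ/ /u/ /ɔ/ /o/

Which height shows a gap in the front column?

Front: /ø/ (high-mid), /œ/ (low-mid).
Central: /ʉ/ (high), /ɵ/ (high-mid), /ɞ/ (low-mid).
Back: /u/ (high), /o/ (high-mid), /ɔ/ (low-mid).
Every height has a front member except high, where /y/ would be expected.

high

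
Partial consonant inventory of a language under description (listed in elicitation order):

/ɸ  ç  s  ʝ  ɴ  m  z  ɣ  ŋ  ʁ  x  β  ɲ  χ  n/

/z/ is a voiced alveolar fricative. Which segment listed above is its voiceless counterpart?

The voiceless counterpart is a voiceless alveolar fricative — in this inventory, /s/.

/s/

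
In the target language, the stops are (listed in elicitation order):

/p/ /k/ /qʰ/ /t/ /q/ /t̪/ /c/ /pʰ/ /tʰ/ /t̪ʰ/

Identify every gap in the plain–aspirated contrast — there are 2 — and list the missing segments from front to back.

Plain: /p/ (bilabial), /t̪/ (dental), /t/ (alveolar), /c/ (palatal), /k/ (velar), /q/ (uvular).
Aspirated: /pʰ/ (bilabial), /t̪ʰ/ (dental), /tʰ/ (alveolar), /qʰ/ (uvular).
Gaps, from front to back: palatal lacks aspirated (/cʰ/); velar lacks aspirated (/kʰ/).

/cʰ/, /kʰ/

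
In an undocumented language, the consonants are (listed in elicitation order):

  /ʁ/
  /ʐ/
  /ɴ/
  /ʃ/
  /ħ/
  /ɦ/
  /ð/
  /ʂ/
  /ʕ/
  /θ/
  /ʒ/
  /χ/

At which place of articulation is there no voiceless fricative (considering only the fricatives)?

place of articulation  voiceless  voiced  
dental            θ         ð       
postalveolar      ʃ         ʒ       
retroflex         ʂ         ʐ       
uvular            χ         ʁ       
pharyngeal        ħ         ʕ       
glottal           —         ɦ       
Every place of articulation has a voiceless member except glottal, where /h/ would be expected.

glottal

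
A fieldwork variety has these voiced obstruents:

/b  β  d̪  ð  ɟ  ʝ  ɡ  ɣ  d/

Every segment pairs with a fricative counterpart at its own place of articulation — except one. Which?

Bilabial: /b/ ~ /β/
Dental: /d̪/ ~ /ð/
Palatal: /ɟ/ ~ /ʝ/
Velar: /ɡ/ ~ /ɣ/
Alveolar: only /d/ (stop); no fricative partner.
So /d/ is the unpaired segment.

/d/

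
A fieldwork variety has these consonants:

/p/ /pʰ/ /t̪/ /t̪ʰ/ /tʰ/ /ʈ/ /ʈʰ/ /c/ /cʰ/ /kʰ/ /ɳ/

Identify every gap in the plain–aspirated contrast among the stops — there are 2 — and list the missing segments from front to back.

/t/, /k/

place of articulation  plain     aspirated
bilabial          p         pʰ      
dental            t̪        t̪ʰ     
alveolar          —         tʰ      
retroflex         ʈ         ʈʰ      
palatal           c         cʰ      
velar             —         kʰ      
Gaps, from front to back: alveolar lacks plain (/t/); velar lacks plain (/k/).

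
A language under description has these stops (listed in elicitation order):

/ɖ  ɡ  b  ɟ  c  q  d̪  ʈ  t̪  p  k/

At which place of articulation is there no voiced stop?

place of articulation  voiceless  voiced  
bilabial          p         b       
dental            t̪        d̪      
retroflex         ʈ         ɖ       
palatal           c         ɟ       
velar             k         ɡ       
uvular            q         —       
Every place of articulation has a voiced member except uvular, where /ɢ/ would be expected.

uvular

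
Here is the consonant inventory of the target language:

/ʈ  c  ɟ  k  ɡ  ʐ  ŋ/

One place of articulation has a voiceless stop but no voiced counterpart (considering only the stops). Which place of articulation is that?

retroflex

place of articulation  voiceless  voiced  
retroflex         ʈ         —       
palatal           c         ɟ       
velar             k         ɡ       
Every place of articulation has a voiced member except retroflex, where /ɖ/ would be expected.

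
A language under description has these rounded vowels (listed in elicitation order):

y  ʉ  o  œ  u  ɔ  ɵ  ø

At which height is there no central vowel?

height            front     central   back    
high              y         ʉ         u       
high-mid          ø         ɵ         o       
low-mid           œ         —         ɔ       
Every height has a central member except low-mid, where /ɞ/ would be expected.

low-mid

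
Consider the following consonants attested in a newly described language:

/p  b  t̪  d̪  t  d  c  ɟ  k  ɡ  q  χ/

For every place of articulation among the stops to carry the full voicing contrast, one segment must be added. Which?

/ɢ/

Voiceless: /p/ (bilabial), /t̪/ (dental), /t/ (alveolar), /c/ (palatal), /k/ (velar), /q/ (uvular).
Voiced: /b/ (bilabial), /d̪/ (dental), /d/ (alveolar), /ɟ/ (palatal), /ɡ/ (velar).
The uvular row has no voiced member, so the gap is the voiced uvular stop /ɢ/.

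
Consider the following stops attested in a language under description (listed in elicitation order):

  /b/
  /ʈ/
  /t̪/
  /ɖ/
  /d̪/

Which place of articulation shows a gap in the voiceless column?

bilabial

bilabial: voiceless —, voiced /b/.
dental: voiceless /t̪/, voiced /d̪/.
retroflex: voiceless /ʈ/, voiced /ɖ/.
Every place of articulation has a voiceless member except bilabial, where /p/ would be expected.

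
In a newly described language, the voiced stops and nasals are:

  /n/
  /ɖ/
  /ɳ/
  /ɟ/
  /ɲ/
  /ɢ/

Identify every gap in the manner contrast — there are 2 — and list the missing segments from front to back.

alveolar: oral stop —, nasal /n/.
retroflex: oral stop /ɖ/, nasal /ɳ/.
palatal: oral stop /ɟ/, nasal /ɲ/.
uvular: oral stop /ɢ/, nasal —.
Gaps, from front to back: alveolar lacks oral stop (/d/); uvular lacks nasal (/ɴ/).

/d/, /ɴ/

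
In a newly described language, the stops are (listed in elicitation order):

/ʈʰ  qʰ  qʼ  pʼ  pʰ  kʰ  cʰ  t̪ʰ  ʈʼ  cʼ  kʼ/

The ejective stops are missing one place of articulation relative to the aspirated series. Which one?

bilabial: aspirated /pʰ/, ejective /pʼ/.
dental: aspirated /t̪ʰ/, ejective —.
retroflex: aspirated /ʈʰ/, ejective /ʈʼ/.
palatal: aspirated /cʰ/, ejective /cʼ/.
velar: aspirated /kʰ/, ejective /kʼ/.
uvular: aspirated /qʰ/, ejective /qʼ/.
Every place of articulation has an ejective member except dental, where /t̪ʼ/ would be expected.

dental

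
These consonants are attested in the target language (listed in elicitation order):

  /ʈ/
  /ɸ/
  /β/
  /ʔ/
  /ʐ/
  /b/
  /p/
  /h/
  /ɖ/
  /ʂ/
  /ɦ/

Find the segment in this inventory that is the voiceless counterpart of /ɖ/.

/ʈ/

/ɖ/ is a voiced retroflex stop.
The voiceless counterpart is a voiceless retroflex stop — in this inventory, /ʈ/.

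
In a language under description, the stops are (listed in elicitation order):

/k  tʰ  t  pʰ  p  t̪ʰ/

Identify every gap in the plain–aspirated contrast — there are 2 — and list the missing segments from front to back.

/t̪/, /kʰ/

place of articulation  plain     aspirated
bilabial          p         pʰ      
dental            —         t̪ʰ     
alveolar          t         tʰ      
velar             k         —       
Gaps, from front to back: dental lacks plain (/t̪/); velar lacks aspirated (/kʰ/).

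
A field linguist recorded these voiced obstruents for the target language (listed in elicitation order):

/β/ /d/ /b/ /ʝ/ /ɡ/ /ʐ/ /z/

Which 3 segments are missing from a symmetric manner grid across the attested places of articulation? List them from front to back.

Stop: /b/ (bilabial), /d/ (alveolar), /ɡ/ (velar).
Fricative: /β/ (bilabial), /z/ (alveolar), /ʐ/ (retroflex), /ʝ/ (palatal).
Gaps, from front to back: retroflex lacks stop (/ɖ/); palatal lacks stop (/ɟ/); velar lacks fricative (/ɣ/).

/ɖ/, /ɟ/, /ɣ/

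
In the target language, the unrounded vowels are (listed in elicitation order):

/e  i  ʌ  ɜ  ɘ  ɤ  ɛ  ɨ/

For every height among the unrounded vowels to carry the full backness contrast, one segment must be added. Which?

high: front /i/, central /ɨ/, back —.
high-mid: front /e/, central /ɘ/, back /ɤ/.
low-mid: front /ɛ/, central /ɜ/, back /ʌ/.
The high row has no back member, so the gap is the high back unrounded vowel /ɯ/.

/ɯ/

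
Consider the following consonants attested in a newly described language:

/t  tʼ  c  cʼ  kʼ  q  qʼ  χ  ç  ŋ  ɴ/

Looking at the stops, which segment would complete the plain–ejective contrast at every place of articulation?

alveolar: plain /t/, ejective /tʼ/.
palatal: plain /c/, ejective /cʼ/.
velar: plain —, ejective /kʼ/.
uvular: plain /q/, ejective /qʼ/.
The velar row has no plain member, so the gap is the plain velar stop /k/.

/k/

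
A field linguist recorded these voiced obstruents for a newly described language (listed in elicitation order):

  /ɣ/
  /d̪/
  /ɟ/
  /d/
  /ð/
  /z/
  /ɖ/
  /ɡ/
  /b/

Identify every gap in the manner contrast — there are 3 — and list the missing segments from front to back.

bilabial: stop /b/, fricative —.
dental: stop /d̪/, fricative /ð/.
alveolar: stop /d/, fricative /z/.
retroflex: stop /ɖ/, fricative —.
palatal: stop /ɟ/, fricative —.
velar: stop /ɡ/, fricative /ɣ/.
Gaps, from front to back: bilabial lacks fricative (/β/); retroflex lacks fricative (/ʐ/); palatal lacks fricative (/ʝ/).

/β/, /ʐ/, /ʝ/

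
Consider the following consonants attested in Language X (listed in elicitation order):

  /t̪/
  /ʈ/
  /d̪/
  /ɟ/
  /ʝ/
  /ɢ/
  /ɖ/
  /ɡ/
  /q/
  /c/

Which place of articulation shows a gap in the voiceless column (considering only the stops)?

Voiceless: /t̪/ (dental), /ʈ/ (retroflex), /c/ (palatal), /q/ (uvular).
Voiced: /d̪/ (dental), /ɖ/ (retroflex), /ɟ/ (palatal), /ɡ/ (velar), /ɢ/ (uvular).
Every place of articulation has a voiceless member except velar, where /k/ would be expected.

velar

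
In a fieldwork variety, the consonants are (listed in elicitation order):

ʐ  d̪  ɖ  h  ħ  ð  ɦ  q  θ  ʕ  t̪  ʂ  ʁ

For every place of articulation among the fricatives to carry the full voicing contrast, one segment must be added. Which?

/χ/

place of articulation  voiceless  voiced  
dental            θ         ð       
retroflex         ʂ         ʐ       
uvular            —         ʁ       
pharyngeal        ħ         ʕ       
glottal           h         ɦ       
The uvular row has no voiceless member, so the gap is the voiceless uvular fricative /χ/.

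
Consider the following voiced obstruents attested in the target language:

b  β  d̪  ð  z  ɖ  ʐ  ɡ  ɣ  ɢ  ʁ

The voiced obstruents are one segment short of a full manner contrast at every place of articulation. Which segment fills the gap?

place of articulation  stop      fricative
bilabial          b         β       
dental            d̪        ð       
alveolar          —         z       
retroflex         ɖ         ʐ       
velar             ɡ         ɣ       
uvular            ɢ         ʁ       
The alveolar row has no stop member, so the gap is the alveolar stop /d/.

/d/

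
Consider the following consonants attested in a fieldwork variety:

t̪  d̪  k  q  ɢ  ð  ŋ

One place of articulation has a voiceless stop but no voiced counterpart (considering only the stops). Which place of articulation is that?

Voiceless: /t̪/ (dental), /k/ (velar), /q/ (uvular).
Voiced: /d̪/ (dental), /ɢ/ (uvular).
Every place of articulation has a voiced member except velar, where /ɡ/ would be expected.

velar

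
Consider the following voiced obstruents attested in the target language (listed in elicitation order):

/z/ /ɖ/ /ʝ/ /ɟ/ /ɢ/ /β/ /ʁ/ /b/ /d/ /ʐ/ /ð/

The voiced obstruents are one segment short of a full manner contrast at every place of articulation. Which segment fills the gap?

/d̪/

place of articulation  stop      fricative
bilabial          b         β       
dental            —         ð       
alveolar          d         z       
retroflex         ɖ         ʐ       
palatal           ɟ         ʝ       
uvular            ɢ         ʁ       
The dental row has no stop member, so the gap is the dental stop /d̪/.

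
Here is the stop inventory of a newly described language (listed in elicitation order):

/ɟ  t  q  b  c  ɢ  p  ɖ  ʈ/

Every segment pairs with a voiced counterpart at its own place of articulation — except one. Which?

Bilabial: /p/ ~ /b/
Retroflex: /ʈ/ ~ /ɖ/
Palatal: /c/ ~ /ɟ/
Uvular: /q/ ~ /ɢ/
Alveolar: only /t/ (voiceless); no voiced partner.
So /t/ is the unpaired segment.

/t/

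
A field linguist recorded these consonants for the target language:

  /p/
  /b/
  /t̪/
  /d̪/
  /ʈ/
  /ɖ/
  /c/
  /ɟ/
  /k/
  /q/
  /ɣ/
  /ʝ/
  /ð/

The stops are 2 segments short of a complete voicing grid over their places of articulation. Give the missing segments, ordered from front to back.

place of articulation  voiceless  voiced  
bilabial          p         b       
dental            t̪        d̪      
retroflex         ʈ         ɖ       
palatal           c         ɟ       
velar             k         —       
uvular            q         —       
Gaps, from front to back: velar lacks voiced (/ɡ/); uvular lacks voiced (/ɢ/).

/ɡ/, /ɢ/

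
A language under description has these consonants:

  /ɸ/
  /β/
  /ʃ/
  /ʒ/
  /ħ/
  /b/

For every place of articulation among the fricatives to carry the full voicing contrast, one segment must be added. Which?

place of articulation  voiceless  voiced  
bilabial          ɸ         β       
postalveolar      ʃ         ʒ       
pharyngeal        ħ         —       
The pharyngeal row has no voiced member, so the gap is the voiced pharyngeal fricative /ʕ/.

/ʕ/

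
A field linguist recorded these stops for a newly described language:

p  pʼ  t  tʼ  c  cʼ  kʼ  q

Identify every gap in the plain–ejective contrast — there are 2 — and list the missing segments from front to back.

place of articulation  plain     ejective
bilabial          p         pʼ      
alveolar          t         tʼ      
palatal           c         cʼ      
velar             —         kʼ      
uvular            q         —       
Gaps, from front to back: velar lacks plain (/k/); uvular lacks ejective (/qʼ/).

/k/, /qʼ/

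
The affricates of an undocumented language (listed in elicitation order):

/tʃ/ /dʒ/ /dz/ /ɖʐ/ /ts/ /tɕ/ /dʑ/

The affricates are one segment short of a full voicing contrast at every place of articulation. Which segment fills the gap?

/ʈʂ/

Voiceless: /ts/ (alveolar), /tʃ/ (postalveolar), /tɕ/ (alveolo-palatal).
Voiced: /dz/ (alveolar), /dʒ/ (postalveolar), /ɖʐ/ (retroflex), /dʑ/ (alveolo-palatal).
The retroflex row has no voiceless member, so the gap is the voiceless retroflex affricate /ʈʂ/.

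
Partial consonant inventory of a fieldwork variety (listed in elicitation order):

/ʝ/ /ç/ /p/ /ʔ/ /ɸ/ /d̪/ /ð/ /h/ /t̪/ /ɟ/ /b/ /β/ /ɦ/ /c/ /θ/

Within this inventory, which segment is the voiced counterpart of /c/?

/c/ is a voiceless palatal stop.
The voiced counterpart is a voiced palatal stop — in this inventory, /ɟ/.

/ɟ/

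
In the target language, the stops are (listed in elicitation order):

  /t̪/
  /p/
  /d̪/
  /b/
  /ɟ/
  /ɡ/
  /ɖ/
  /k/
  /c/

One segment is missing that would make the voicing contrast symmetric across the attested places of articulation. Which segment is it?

bilabial: voiceless /p/, voiced /b/.
dental: voiceless /t̪/, voiced /d̪/.
retroflex: voiceless —, voiced /ɖ/.
palatal: voiceless /c/, voiced /ɟ/.
velar: voiceless /k/, voiced /ɡ/.
The retroflex row has no voiceless member, so the gap is the voiceless retroflex stop /ʈ/.

/ʈ/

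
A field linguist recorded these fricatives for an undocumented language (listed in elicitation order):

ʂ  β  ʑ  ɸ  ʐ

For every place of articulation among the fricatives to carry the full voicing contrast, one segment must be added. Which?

Voiceless: /ɸ/ (bilabial), /ʂ/ (retroflex).
Voiced: /β/ (bilabial), /ʐ/ (retroflex), /ʑ/ (alveolo-palatal).
The alveolo-palatal row has no voiceless member, so the gap is the voiceless alveolo-palatal fricative /ɕ/.

/ɕ/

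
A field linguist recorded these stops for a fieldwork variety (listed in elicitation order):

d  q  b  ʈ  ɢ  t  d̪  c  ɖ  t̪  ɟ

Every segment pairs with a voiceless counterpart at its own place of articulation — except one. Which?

/b/

Dental: /t̪/ ~ /d̪/
Alveolar: /t/ ~ /d/
Retroflex: /ʈ/ ~ /ɖ/
Palatal: /c/ ~ /ɟ/
Uvular: /q/ ~ /ɢ/
Bilabial: only /b/ (voiced); no voiceless partner.
So /b/ is the unpaired segment.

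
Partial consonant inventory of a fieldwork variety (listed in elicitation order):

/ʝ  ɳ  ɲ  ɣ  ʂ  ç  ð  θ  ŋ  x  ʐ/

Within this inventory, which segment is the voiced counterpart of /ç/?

/ʝ/

/ç/ is a voiceless palatal fricative.
The voiced counterpart is a voiced palatal fricative — in this inventory, /ʝ/.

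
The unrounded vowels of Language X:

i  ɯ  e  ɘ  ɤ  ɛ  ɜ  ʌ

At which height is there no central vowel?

height            front     central   back    
high              i         —         ɯ       
high-mid          e         ɘ         ɤ       
low-mid           ɛ         ɜ         ʌ       
Every height has a central member except high, where /ɨ/ would be expected.

high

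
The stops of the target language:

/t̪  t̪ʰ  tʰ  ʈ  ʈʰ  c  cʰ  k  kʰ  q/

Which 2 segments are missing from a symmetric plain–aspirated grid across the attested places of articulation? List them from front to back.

/t/, /qʰ/

place of articulation  plain     aspirated
dental            t̪        t̪ʰ     
alveolar          —         tʰ      
retroflex         ʈ         ʈʰ      
palatal           c         cʰ      
velar             k         kʰ      
uvular            q         —       
Gaps, from front to back: alveolar lacks plain (/t/); uvular lacks aspirated (/qʰ/).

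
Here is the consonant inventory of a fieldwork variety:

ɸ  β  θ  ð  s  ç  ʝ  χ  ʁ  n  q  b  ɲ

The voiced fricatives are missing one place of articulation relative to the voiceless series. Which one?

alveolar

place of articulation  voiceless  voiced  
bilabial          ɸ         β       
dental            θ         ð       
alveolar          s         —       
palatal           ç         ʝ       
uvular            χ         ʁ       
Every place of articulation has a voiced member except alveolar, where /z/ would be expected.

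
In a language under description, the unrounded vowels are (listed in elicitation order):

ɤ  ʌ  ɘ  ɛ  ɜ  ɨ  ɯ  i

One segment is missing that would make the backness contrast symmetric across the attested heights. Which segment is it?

/e/

high: front /i/, central /ɨ/, back /ɯ/.
high-mid: front —, central /ɘ/, back /ɤ/.
low-mid: front /ɛ/, central /ɜ/, back /ʌ/.
The high-mid row has no front member, so the gap is the high-mid front unrounded vowel /e/.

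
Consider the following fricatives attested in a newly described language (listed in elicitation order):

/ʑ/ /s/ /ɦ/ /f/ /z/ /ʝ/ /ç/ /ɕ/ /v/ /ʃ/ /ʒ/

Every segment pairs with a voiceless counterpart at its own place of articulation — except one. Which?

/ɦ/

Labiodental: /f/ ~ /v/
Alveolar: /s/ ~ /z/
Postalveolar: /ʃ/ ~ /ʒ/
Alveolo-palatal: /ɕ/ ~ /ʑ/
Palatal: /ç/ ~ /ʝ/
Glottal: only /ɦ/ (voiced); no voiceless partner.
So /ɦ/ is the unpaired segment.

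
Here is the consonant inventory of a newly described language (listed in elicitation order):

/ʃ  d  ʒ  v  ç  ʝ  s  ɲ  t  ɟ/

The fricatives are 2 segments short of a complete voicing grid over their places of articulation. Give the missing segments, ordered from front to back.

/f/, /z/

Voiceless: /s/ (alveolar), /ʃ/ (postalveolar), /ç/ (palatal).
Voiced: /v/ (labiodental), /ʒ/ (postalveolar), /ʝ/ (palatal).
Gaps, from front to back: labiodental lacks voiceless (/f/); alveolar lacks voiced (/z/).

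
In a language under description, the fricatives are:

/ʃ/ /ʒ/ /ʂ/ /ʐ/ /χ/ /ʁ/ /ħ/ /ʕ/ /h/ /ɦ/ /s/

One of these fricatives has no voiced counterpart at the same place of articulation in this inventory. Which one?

/s/

Postalveolar: /ʃ/ ~ /ʒ/
Retroflex: /ʂ/ ~ /ʐ/
Uvular: /χ/ ~ /ʁ/
Pharyngeal: /ħ/ ~ /ʕ/
Glottal: /h/ ~ /ɦ/
Alveolar: only /s/ (voiceless); no voiced partner.
So /s/ is the unpaired segment.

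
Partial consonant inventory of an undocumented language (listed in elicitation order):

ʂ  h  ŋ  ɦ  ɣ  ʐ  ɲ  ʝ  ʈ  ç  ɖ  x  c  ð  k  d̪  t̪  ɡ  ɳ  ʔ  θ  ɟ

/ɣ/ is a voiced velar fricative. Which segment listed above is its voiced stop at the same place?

The voiced stop at the same place is a voiced velar stop — in this inventory, /ɡ/.

/ɡ/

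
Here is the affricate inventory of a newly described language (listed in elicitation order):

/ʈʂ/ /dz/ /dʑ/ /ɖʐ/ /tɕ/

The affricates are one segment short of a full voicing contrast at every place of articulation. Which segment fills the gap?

/ts/

place of articulation  voiceless  voiced  
alveolar          —         dz      
retroflex         ʈʂ        ɖʐ      
alveolo-palatal   tɕ        dʑ      
The alveolar row has no voiceless member, so the gap is the voiceless alveolar affricate /ts/.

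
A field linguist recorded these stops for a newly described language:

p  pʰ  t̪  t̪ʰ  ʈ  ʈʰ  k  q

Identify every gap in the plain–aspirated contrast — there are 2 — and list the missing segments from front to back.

/kʰ/, /qʰ/

Plain: /p/ (bilabial), /t̪/ (dental), /ʈ/ (retroflex), /k/ (velar), /q/ (uvular).
Aspirated: /pʰ/ (bilabial), /t̪ʰ/ (dental), /ʈʰ/ (retroflex).
Gaps, from front to back: velar lacks aspirated (/kʰ/); uvular lacks aspirated (/qʰ/).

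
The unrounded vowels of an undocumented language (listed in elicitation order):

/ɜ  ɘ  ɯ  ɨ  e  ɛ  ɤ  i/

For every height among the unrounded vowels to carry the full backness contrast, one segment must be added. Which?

/ʌ/

height            front     central   back    
high              i         ɨ         ɯ       
high-mid          e         ɘ         ɤ       
low-mid           ɛ         ɜ         —       
The low-mid row has no back member, so the gap is the low-mid back unrounded vowel /ʌ/.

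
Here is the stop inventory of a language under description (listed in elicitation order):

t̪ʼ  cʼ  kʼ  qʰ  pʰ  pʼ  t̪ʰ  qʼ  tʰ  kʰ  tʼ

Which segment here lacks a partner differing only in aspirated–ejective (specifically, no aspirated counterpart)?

Bilabial: /pʰ/ ~ /pʼ/
Dental: /t̪ʰ/ ~ /t̪ʼ/
Alveolar: /tʰ/ ~ /tʼ/
Velar: /kʰ/ ~ /kʼ/
Uvular: /qʰ/ ~ /qʼ/
Palatal: only /cʼ/ (ejective); no aspirated partner.
So /cʼ/ is the unpaired segment.

/cʼ/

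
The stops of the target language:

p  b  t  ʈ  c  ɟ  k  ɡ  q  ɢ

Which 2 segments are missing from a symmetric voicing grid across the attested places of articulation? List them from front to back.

/d/, /ɖ/

Voiceless: /p/ (bilabial), /t/ (alveolar), /ʈ/ (retroflex), /c/ (palatal), /k/ (velar), /q/ (uvular).
Voiced: /b/ (bilabial), /ɟ/ (palatal), /ɡ/ (velar), /ɢ/ (uvular).
Gaps, from front to back: alveolar lacks voiced (/d/); retroflex lacks voiced (/ɖ/).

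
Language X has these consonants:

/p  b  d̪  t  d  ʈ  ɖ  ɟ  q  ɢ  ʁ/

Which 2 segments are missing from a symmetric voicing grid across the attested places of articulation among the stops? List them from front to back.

/t̪/, /c/

bilabial: voiceless /p/, voiced /b/.
dental: voiceless —, voiced /d̪/.
alveolar: voiceless /t/, voiced /d/.
retroflex: voiceless /ʈ/, voiced /ɖ/.
palatal: voiceless —, voiced /ɟ/.
uvular: voiceless /q/, voiced /ɢ/.
Gaps, from front to back: dental lacks voiceless (/t̪/); palatal lacks voiceless (/c/).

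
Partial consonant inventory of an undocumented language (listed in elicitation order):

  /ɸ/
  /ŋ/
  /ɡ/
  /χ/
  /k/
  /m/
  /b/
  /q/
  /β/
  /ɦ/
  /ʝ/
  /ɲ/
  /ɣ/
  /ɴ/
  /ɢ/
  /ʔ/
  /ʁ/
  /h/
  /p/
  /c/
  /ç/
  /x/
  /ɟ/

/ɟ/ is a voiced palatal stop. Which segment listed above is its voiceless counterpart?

The voiceless counterpart is a voiceless palatal stop — in this inventory, /c/.

/c/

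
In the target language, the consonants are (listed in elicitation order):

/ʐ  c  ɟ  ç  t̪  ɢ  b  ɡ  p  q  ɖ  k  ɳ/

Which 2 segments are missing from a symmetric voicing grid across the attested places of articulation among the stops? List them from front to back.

/d̪/, /ʈ/

bilabial: voiceless /p/, voiced /b/.
dental: voiceless /t̪/, voiced —.
retroflex: voiceless —, voiced /ɖ/.
palatal: voiceless /c/, voiced /ɟ/.
velar: voiceless /k/, voiced /ɡ/.
uvular: voiceless /q/, voiced /ɢ/.
Gaps, from front to back: dental lacks voiced (/d̪/); retroflex lacks voiceless (/ʈ/).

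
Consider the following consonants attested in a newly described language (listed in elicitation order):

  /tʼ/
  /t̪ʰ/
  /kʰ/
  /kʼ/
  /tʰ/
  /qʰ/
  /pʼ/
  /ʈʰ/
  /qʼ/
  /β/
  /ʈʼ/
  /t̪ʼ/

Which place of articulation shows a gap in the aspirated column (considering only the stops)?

bilabial: aspirated —, ejective /pʼ/.
dental: aspirated /t̪ʰ/, ejective /t̪ʼ/.
alveolar: aspirated /tʰ/, ejective /tʼ/.
retroflex: aspirated /ʈʰ/, ejective /ʈʼ/.
velar: aspirated /kʰ/, ejective /kʼ/.
uvular: aspirated /qʰ/, ejective /qʼ/.
Every place of articulation has an aspirated member except bilabial, where /pʰ/ would be expected.

bilabial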